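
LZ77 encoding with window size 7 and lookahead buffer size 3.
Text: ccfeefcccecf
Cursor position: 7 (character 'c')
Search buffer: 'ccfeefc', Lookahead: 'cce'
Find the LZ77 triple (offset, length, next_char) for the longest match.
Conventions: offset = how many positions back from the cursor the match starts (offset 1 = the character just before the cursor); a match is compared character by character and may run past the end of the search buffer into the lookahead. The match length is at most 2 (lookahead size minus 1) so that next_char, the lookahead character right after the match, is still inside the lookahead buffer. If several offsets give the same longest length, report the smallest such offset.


Try each offset into the search buffer:
  offset=1 (pos 6, char 'c'): match length 2
  offset=2 (pos 5, char 'f'): match length 0
  offset=3 (pos 4, char 'e'): match length 0
  offset=4 (pos 3, char 'e'): match length 0
  offset=5 (pos 2, char 'f'): match length 0
  offset=6 (pos 1, char 'c'): match length 1
  offset=7 (pos 0, char 'c'): match length 2
Longest match has length 2, found at offsets 1, 7; take the smallest, offset 1.
next_char = character at position 7 + 2 = 9 -> 'e'

Best match: offset=1, length=2 (matching 'cc' starting at position 6)
LZ77 triple: (1, 2, 'e')


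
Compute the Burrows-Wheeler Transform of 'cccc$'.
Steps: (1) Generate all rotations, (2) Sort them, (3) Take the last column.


Rotations (sorted):
  0: $cccc -> last char: c
  1: c$ccc -> last char: c
  2: cc$cc -> last char: c
  3: ccc$c -> last char: c
  4: cccc$ -> last char: $


BWT = cccc$


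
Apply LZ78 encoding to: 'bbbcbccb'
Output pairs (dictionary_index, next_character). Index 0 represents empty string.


LZ78 encoding steps:
Dictionary: {0: ''}
Step 1: w='' (idx 0), next='b' -> output (0, 'b'), add 'b' as idx 1
Step 2: w='b' (idx 1), next='b' -> output (1, 'b'), add 'bb' as idx 2
Step 3: w='' (idx 0), next='c' -> output (0, 'c'), add 'c' as idx 3
Step 4: w='b' (idx 1), next='c' -> output (1, 'c'), add 'bc' as idx 4
Step 5: w='c' (idx 3), next='b' -> output (3, 'b'), add 'cb' as idx 5


Encoded: [(0, 'b'), (1, 'b'), (0, 'c'), (1, 'c'), (3, 'b')]


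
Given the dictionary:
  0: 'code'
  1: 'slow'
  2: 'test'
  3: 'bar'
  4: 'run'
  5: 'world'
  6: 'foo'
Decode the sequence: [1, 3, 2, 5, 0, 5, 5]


Look up each index in the dictionary:
  1 -> 'slow'
  3 -> 'bar'
  2 -> 'test'
  5 -> 'world'
  0 -> 'code'
  5 -> 'world'
  5 -> 'world'

Decoded: "slow bar test world code world world"


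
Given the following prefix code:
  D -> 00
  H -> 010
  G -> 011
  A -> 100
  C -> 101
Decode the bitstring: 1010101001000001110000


Decoding step by step:
Bits 101 -> C
Bits 010 -> H
Bits 100 -> A
Bits 100 -> A
Bits 00 -> D
Bits 011 -> G
Bits 100 -> A
Bits 00 -> D


Decoded message: CHAADGAD


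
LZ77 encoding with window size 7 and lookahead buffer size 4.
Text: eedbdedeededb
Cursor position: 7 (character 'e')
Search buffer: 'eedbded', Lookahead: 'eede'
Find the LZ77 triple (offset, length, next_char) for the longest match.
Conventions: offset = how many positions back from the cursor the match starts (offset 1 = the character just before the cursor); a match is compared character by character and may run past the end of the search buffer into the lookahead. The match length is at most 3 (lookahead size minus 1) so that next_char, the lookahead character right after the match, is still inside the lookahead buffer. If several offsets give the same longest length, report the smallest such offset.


Try each offset into the search buffer:
  offset=1 (pos 6, char 'd'): match length 0
  offset=2 (pos 5, char 'e'): match length 1
  offset=3 (pos 4, char 'd'): match length 0
  offset=4 (pos 3, char 'b'): match length 0
  offset=5 (pos 2, char 'd'): match length 0
  offset=6 (pos 1, char 'e'): match length 1
  offset=7 (pos 0, char 'e'): match length 3
Longest match has length 3 at offset 7.
next_char = character at position 7 + 3 = 10 -> 'e'

Best match: offset=7, length=3 (matching 'eed' starting at position 0)
LZ77 triple: (7, 3, 'e')


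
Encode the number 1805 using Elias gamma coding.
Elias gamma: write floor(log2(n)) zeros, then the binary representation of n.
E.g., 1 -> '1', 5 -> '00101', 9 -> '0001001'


num_bits = floor(log2(1805)) + 1 = 11
leading_zeros = num_bits - 1 = 10
binary(1805) = 11100001101

Elias gamma(1805) = '0000000000' + '11100001101' = 000000000011100001101 (21 bits)


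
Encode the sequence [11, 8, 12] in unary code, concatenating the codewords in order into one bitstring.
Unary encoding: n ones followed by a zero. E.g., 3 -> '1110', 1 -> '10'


Encode each number as n ones followed by a terminating 0:
  11 -> 111111111110 (12 bits)
  8 -> 111111110 (9 bits)
  12 -> 1111111111110 (13 bits)
Total length = 12 + 9 + 13 = 34 bits.

Unary([11, 8, 12]) = 1111111111101111111101111111111110 (34 bits)


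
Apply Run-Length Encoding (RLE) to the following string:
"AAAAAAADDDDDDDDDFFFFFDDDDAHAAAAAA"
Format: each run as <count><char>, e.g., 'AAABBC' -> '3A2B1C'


Scanning runs left to right:
  i=0: run of 'A' x 7 -> '7A'
  i=7: run of 'D' x 9 -> '9D'
  i=16: run of 'F' x 5 -> '5F'
  i=21: run of 'D' x 4 -> '4D'
  i=25: run of 'A' x 1 -> '1A'
  i=26: run of 'H' x 1 -> '1H'
  i=27: run of 'A' x 6 -> '6A'

RLE = 7A9D5F4D1A1H6A


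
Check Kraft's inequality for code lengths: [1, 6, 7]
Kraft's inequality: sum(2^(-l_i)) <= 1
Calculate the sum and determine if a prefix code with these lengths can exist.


Sum = 2^(-1) + 2^(-6) + 2^(-7)
    = 0.5 + 0.015625 + 0.0078125
    = 67/128 = 0.5234375
Since 0.5234375 <= 1, Kraft's inequality IS satisfied.
A prefix code with these lengths CAN exist.

Kraft sum = 0.5234375. Satisfied.


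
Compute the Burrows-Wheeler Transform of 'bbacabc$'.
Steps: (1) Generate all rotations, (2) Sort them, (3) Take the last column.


Rotations (sorted):
  0: $bbacabc -> last char: c
  1: abc$bbac -> last char: c
  2: acabc$bb -> last char: b
  3: bacabc$b -> last char: b
  4: bbacabc$ -> last char: $
  5: bc$bbaca -> last char: a
  6: c$bbacab -> last char: b
  7: cabc$bba -> last char: a


BWT = ccbb$aba


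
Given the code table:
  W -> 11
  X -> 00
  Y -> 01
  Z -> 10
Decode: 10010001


Decoding:
10 -> Z
01 -> Y
00 -> X
01 -> Y


Result: ZYXY


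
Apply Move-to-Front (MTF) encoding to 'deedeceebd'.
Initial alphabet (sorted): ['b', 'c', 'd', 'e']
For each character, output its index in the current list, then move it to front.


MTF encoding:
'd': index 2 in ['b', 'c', 'd', 'e'] -> ['d', 'b', 'c', 'e']
'e': index 3 in ['d', 'b', 'c', 'e'] -> ['e', 'd', 'b', 'c']
'e': index 0 in ['e', 'd', 'b', 'c'] -> ['e', 'd', 'b', 'c']
'd': index 1 in ['e', 'd', 'b', 'c'] -> ['d', 'e', 'b', 'c']
'e': index 1 in ['d', 'e', 'b', 'c'] -> ['e', 'd', 'b', 'c']
'c': index 3 in ['e', 'd', 'b', 'c'] -> ['c', 'e', 'd', 'b']
'e': index 1 in ['c', 'e', 'd', 'b'] -> ['e', 'c', 'd', 'b']
'e': index 0 in ['e', 'c', 'd', 'b'] -> ['e', 'c', 'd', 'b']
'b': index 3 in ['e', 'c', 'd', 'b'] -> ['b', 'e', 'c', 'd']
'd': index 3 in ['b', 'e', 'c', 'd'] -> ['d', 'b', 'e', 'c']


Output: [2, 3, 0, 1, 1, 3, 1, 0, 3, 3]


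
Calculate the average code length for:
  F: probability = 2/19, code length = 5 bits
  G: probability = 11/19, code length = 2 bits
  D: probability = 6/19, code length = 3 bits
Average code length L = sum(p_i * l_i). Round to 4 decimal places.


Weighted contributions p_i * l_i:
  F: (2/19) * 5 = 10/19
  G: (11/19) * 2 = 22/19
  D: (6/19) * 3 = 18/19
Sum = (10 + 22 + 18)/19 = 50/19

L = 50/19 = 2.6316 bits/symbol


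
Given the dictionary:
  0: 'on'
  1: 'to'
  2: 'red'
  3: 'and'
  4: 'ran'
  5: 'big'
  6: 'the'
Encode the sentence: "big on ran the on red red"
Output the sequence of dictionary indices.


Look up each word in the dictionary:
  'big' -> 5
  'on' -> 0
  'ran' -> 4
  'the' -> 6
  'on' -> 0
  'red' -> 2
  'red' -> 2

Encoded: [5, 0, 4, 6, 0, 2, 2]


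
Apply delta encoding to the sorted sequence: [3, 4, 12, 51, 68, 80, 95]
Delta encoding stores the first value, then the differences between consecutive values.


First value: 3
Deltas:
  4 - 3 = 1
  12 - 4 = 8
  51 - 12 = 39
  68 - 51 = 17
  80 - 68 = 12
  95 - 80 = 15


Delta encoded: [3, 1, 8, 39, 17, 12, 15]


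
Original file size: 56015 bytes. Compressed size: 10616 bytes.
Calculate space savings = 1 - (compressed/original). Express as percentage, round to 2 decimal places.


ratio = compressed/original = 10616/56015 = 0.189521
savings = 1 - ratio = 1 - 0.189521 = 0.810479
as a percentage: 0.810479 * 100 = 81.05%

Space savings = 1 - 10616/56015 = 81.05%


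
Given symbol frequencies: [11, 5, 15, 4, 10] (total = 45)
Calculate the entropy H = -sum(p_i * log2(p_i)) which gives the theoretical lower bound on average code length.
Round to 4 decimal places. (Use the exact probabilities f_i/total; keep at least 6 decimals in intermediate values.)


Per-symbol terms -p_i * log2(p_i) with p_i = f_i/45:
  p = 11/45 = 0.244444: log2(p) = -2.032421, -p*log2(p) = 0.496814
  p = 5/45 = 0.111111: log2(p) = -3.169925, -p*log2(p) = 0.352214
  p = 15/45 = 0.333333: log2(p) = -1.584963, -p*log2(p) = 0.528321
  p = 4/45 = 0.088889: log2(p) = -3.491853, -p*log2(p) = 0.310387
  p = 10/45 = 0.222222: log2(p) = -2.169925, -p*log2(p) = 0.482206
H = 0.496814 + 0.352214 + 0.528321 + 0.310387 + 0.482206 = 2.169942

H = 2.1699 bits/symbol


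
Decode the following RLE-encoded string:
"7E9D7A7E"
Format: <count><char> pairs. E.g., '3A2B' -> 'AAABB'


Expanding each <count><char> pair:
  7E -> 'EEEEEEE'
  9D -> 'DDDDDDDDD'
  7A -> 'AAAAAAA'
  7E -> 'EEEEEEE'

Decoded = EEEEEEEDDDDDDDDDAAAAAAAEEEEEEE


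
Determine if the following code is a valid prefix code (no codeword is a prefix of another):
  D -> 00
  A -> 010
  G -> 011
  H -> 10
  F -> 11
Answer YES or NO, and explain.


Checking each pair (does one codeword prefix another?):
  D='00' vs A='010': no prefix
  D='00' vs G='011': no prefix
  D='00' vs H='10': no prefix
  D='00' vs F='11': no prefix
  A='010' vs D='00': no prefix
  A='010' vs G='011': no prefix
  A='010' vs H='10': no prefix
  A='010' vs F='11': no prefix
  G='011' vs D='00': no prefix
  G='011' vs A='010': no prefix
  G='011' vs H='10': no prefix
  G='011' vs F='11': no prefix
  H='10' vs D='00': no prefix
  H='10' vs A='010': no prefix
  H='10' vs G='011': no prefix
  H='10' vs F='11': no prefix
  F='11' vs D='00': no prefix
  F='11' vs A='010': no prefix
  F='11' vs G='011': no prefix
  F='11' vs H='10': no prefix
No violation found over all pairs.

YES -- this is a valid prefix code. No codeword is a prefix of any other codeword.


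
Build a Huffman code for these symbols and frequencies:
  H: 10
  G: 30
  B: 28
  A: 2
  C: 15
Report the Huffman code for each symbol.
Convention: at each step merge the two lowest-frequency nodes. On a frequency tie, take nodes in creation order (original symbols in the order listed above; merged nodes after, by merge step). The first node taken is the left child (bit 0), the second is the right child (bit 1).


Huffman tree construction:
Step 1: Merge A(2) + H(10) = 12
Step 2: Merge (A+H)(12) + C(15) = 27
Step 3: Merge ((A+H)+C)(27) + B(28) = 55
Step 4: Merge G(30) + (((A+H)+C)+B)(55) = 85
Read each symbol's code off the tree from the root (left child = 0, right child = 1).

Codes:
  H: 1001 (length 4)
  G: 0 (length 1)
  B: 11 (length 2)
  A: 1000 (length 4)
  C: 101 (length 3)
Average code length: 179/85 = 2.1059 bits/symbol


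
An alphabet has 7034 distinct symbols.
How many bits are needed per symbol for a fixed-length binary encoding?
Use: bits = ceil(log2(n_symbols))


log2(7034) = 12.7801
Bracket: 2^12 = 4096 < 7034 <= 2^13 = 8192
So ceil(log2(7034)) = 13

bits = ceil(log2(7034)) = ceil(12.7801) = 13 bits


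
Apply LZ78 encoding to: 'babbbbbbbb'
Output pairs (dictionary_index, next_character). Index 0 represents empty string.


LZ78 encoding steps:
Dictionary: {0: ''}
Step 1: w='' (idx 0), next='b' -> output (0, 'b'), add 'b' as idx 1
Step 2: w='' (idx 0), next='a' -> output (0, 'a'), add 'a' as idx 2
Step 3: w='b' (idx 1), next='b' -> output (1, 'b'), add 'bb' as idx 3
Step 4: w='bb' (idx 3), next='b' -> output (3, 'b'), add 'bbb' as idx 4
Step 5: w='bbb' (idx 4), end of input -> output (4, '')


Encoded: [(0, 'b'), (0, 'a'), (1, 'b'), (3, 'b'), (4, '')]


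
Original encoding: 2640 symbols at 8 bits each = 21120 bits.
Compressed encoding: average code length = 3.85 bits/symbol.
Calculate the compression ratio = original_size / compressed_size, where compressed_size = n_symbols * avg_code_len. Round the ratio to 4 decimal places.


original_size = n_symbols * orig_bits = 2640 * 8 = 21120 bits
compressed_size = n_symbols * avg_code_len = 2640 * 3.85 = 10164.0 bits
ratio = original_size / compressed_size = 21120 / 10164.0 = 2.0779

Compression ratio = 2.0779


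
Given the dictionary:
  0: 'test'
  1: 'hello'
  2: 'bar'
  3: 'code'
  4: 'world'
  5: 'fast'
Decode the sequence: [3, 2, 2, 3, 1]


Look up each index in the dictionary:
  3 -> 'code'
  2 -> 'bar'
  2 -> 'bar'
  3 -> 'code'
  1 -> 'hello'

Decoded: "code bar bar code hello"


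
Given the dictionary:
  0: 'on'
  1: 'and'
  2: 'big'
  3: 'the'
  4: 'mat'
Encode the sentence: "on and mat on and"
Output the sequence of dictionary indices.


Look up each word in the dictionary:
  'on' -> 0
  'and' -> 1
  'mat' -> 4
  'on' -> 0
  'and' -> 1

Encoded: [0, 1, 4, 0, 1]


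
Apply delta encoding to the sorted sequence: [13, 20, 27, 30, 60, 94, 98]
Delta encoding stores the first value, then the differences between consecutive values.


First value: 13
Deltas:
  20 - 13 = 7
  27 - 20 = 7
  30 - 27 = 3
  60 - 30 = 30
  94 - 60 = 34
  98 - 94 = 4


Delta encoded: [13, 7, 7, 3, 30, 34, 4]


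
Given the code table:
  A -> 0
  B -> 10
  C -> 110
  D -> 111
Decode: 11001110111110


Decoding:
110 -> C
0 -> A
111 -> D
0 -> A
111 -> D
110 -> C


Result: CADADC


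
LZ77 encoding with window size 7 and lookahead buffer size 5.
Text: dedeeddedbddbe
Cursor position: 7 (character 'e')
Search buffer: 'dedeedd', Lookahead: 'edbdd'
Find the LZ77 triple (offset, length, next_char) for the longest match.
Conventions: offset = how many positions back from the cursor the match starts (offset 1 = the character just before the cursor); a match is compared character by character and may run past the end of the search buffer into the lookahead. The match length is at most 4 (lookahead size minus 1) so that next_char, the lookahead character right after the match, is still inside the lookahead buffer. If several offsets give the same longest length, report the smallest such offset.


Try each offset into the search buffer:
  offset=1 (pos 6, char 'd'): match length 0
  offset=2 (pos 5, char 'd'): match length 0
  offset=3 (pos 4, char 'e'): match length 2
  offset=4 (pos 3, char 'e'): match length 1
  offset=5 (pos 2, char 'd'): match length 0
  offset=6 (pos 1, char 'e'): match length 2
  offset=7 (pos 0, char 'd'): match length 0
Longest match has length 2, found at offsets 3, 6; take the smallest, offset 3.
next_char = character at position 7 + 2 = 9 -> 'b'

Best match: offset=3, length=2 (matching 'ed' starting at position 4)
LZ77 triple: (3, 2, 'b')


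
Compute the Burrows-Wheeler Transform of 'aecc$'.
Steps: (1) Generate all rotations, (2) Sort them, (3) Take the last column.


Rotations (sorted):
  0: $aecc -> last char: c
  1: aecc$ -> last char: $
  2: c$aec -> last char: c
  3: cc$ae -> last char: e
  4: ecc$a -> last char: a


BWT = c$cea


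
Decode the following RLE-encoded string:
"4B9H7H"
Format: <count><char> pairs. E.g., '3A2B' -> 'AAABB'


Expanding each <count><char> pair:
  4B -> 'BBBB'
  9H -> 'HHHHHHHHH'
  7H -> 'HHHHHHH'

Decoded = BBBBHHHHHHHHHHHHHHHH


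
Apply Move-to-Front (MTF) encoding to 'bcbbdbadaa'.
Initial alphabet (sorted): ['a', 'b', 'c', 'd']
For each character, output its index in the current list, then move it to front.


MTF encoding:
'b': index 1 in ['a', 'b', 'c', 'd'] -> ['b', 'a', 'c', 'd']
'c': index 2 in ['b', 'a', 'c', 'd'] -> ['c', 'b', 'a', 'd']
'b': index 1 in ['c', 'b', 'a', 'd'] -> ['b', 'c', 'a', 'd']
'b': index 0 in ['b', 'c', 'a', 'd'] -> ['b', 'c', 'a', 'd']
'd': index 3 in ['b', 'c', 'a', 'd'] -> ['d', 'b', 'c', 'a']
'b': index 1 in ['d', 'b', 'c', 'a'] -> ['b', 'd', 'c', 'a']
'a': index 3 in ['b', 'd', 'c', 'a'] -> ['a', 'b', 'd', 'c']
'd': index 2 in ['a', 'b', 'd', 'c'] -> ['d', 'a', 'b', 'c']
'a': index 1 in ['d', 'a', 'b', 'c'] -> ['a', 'd', 'b', 'c']
'a': index 0 in ['a', 'd', 'b', 'c'] -> ['a', 'd', 'b', 'c']


Output: [1, 2, 1, 0, 3, 1, 3, 2, 1, 0]


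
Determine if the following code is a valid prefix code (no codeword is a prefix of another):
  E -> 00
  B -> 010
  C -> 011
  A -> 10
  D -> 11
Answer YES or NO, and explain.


Checking each pair (does one codeword prefix another?):
  E='00' vs B='010': no prefix
  E='00' vs C='011': no prefix
  E='00' vs A='10': no prefix
  E='00' vs D='11': no prefix
  B='010' vs E='00': no prefix
  B='010' vs C='011': no prefix
  B='010' vs A='10': no prefix
  B='010' vs D='11': no prefix
  C='011' vs E='00': no prefix
  C='011' vs B='010': no prefix
  C='011' vs A='10': no prefix
  C='011' vs D='11': no prefix
  A='10' vs E='00': no prefix
  A='10' vs B='010': no prefix
  A='10' vs C='011': no prefix
  A='10' vs D='11': no prefix
  D='11' vs E='00': no prefix
  D='11' vs B='010': no prefix
  D='11' vs C='011': no prefix
  D='11' vs A='10': no prefix
No violation found over all pairs.

YES -- this is a valid prefix code. No codeword is a prefix of any other codeword.


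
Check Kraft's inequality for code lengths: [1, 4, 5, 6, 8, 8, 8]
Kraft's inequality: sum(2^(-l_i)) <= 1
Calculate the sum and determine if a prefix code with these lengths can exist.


Sum = 2^(-1) + 2^(-4) + 2^(-5) + 2^(-6) + 2^(-8) + 2^(-8) + 2^(-8)
    = 0.5 + 0.0625 + 0.03125 + 0.015625 + 0.00390625 + 0.00390625 + 0.00390625
    = 159/256 = 0.62109375
Since 0.62109375 <= 1, Kraft's inequality IS satisfied.
A prefix code with these lengths CAN exist.

Kraft sum = 0.62109375. Satisfied.


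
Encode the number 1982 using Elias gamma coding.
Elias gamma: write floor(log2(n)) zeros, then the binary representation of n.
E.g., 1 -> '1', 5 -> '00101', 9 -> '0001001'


num_bits = floor(log2(1982)) + 1 = 11
leading_zeros = num_bits - 1 = 10
binary(1982) = 11110111110

Elias gamma(1982) = '0000000000' + '11110111110' = 000000000011110111110 (21 bits)


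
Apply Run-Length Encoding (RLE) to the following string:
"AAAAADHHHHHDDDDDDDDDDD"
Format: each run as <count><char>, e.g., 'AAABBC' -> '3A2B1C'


Scanning runs left to right:
  i=0: run of 'A' x 5 -> '5A'
  i=5: run of 'D' x 1 -> '1D'
  i=6: run of 'H' x 5 -> '5H'
  i=11: run of 'D' x 11 -> '11D'

RLE = 5A1D5H11D


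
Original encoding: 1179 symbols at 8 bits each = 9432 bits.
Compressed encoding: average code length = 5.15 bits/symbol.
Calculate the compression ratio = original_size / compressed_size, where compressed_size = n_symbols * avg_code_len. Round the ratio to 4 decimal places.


original_size = n_symbols * orig_bits = 1179 * 8 = 9432 bits
compressed_size = n_symbols * avg_code_len = 1179 * 5.15 = 6071.85 bits
ratio = original_size / compressed_size = 9432 / 6071.85 = 1.5534

Compression ratio = 1.5534


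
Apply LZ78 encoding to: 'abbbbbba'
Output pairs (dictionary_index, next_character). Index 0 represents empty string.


LZ78 encoding steps:
Dictionary: {0: ''}
Step 1: w='' (idx 0), next='a' -> output (0, 'a'), add 'a' as idx 1
Step 2: w='' (idx 0), next='b' -> output (0, 'b'), add 'b' as idx 2
Step 3: w='b' (idx 2), next='b' -> output (2, 'b'), add 'bb' as idx 3
Step 4: w='bb' (idx 3), next='b' -> output (3, 'b'), add 'bbb' as idx 4
Step 5: w='a' (idx 1), end of input -> output (1, '')


Encoded: [(0, 'a'), (0, 'b'), (2, 'b'), (3, 'b'), (1, '')]


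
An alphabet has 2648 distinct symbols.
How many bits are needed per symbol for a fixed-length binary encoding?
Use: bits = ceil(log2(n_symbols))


log2(2648) = 11.3707
Bracket: 2^11 = 2048 < 2648 <= 2^12 = 4096
So ceil(log2(2648)) = 12

bits = ceil(log2(2648)) = ceil(11.3707) = 12 bits


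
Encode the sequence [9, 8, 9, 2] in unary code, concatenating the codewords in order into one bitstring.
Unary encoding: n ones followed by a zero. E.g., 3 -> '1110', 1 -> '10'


Encode each number as n ones followed by a terminating 0:
  9 -> 1111111110 (10 bits)
  8 -> 111111110 (9 bits)
  9 -> 1111111110 (10 bits)
  2 -> 110 (3 bits)
Total length = 10 + 9 + 10 + 3 = 32 bits.

Unary([9, 8, 9, 2]) = 11111111101111111101111111110110 (32 bits)


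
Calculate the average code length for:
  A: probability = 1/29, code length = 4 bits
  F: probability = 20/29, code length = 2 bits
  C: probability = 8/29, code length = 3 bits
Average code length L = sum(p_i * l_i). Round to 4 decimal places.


Weighted contributions p_i * l_i:
  A: (1/29) * 4 = 4/29
  F: (20/29) * 2 = 40/29
  C: (8/29) * 3 = 24/29
Sum = (4 + 40 + 24)/29 = 68/29

L = 68/29 = 2.3448 bits/symbol


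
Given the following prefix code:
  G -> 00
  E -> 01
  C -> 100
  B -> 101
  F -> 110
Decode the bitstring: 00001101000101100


Decoding step by step:
Bits 00 -> G
Bits 00 -> G
Bits 110 -> F
Bits 100 -> C
Bits 01 -> E
Bits 01 -> E
Bits 100 -> C


Decoded message: GGFCEEC


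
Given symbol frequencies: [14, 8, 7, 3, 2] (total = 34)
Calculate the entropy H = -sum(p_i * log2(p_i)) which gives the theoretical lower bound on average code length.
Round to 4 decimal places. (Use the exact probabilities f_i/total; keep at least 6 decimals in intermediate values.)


Per-symbol terms -p_i * log2(p_i) with p_i = f_i/34:
  p = 14/34 = 0.411765: log2(p) = -1.280108, -p*log2(p) = 0.527103
  p = 8/34 = 0.235294: log2(p) = -2.087463, -p*log2(p) = 0.491168
  p = 7/34 = 0.205882: log2(p) = -2.280108, -p*log2(p) = 0.469434
  p = 3/34 = 0.088235: log2(p) = -3.502500, -p*log2(p) = 0.309044
  p = 2/34 = 0.058824: log2(p) = -4.087463, -p*log2(p) = 0.240439
H = 0.527103 + 0.491168 + 0.469434 + 0.309044 + 0.240439 = 2.037188

H = 2.0372 bits/symbol


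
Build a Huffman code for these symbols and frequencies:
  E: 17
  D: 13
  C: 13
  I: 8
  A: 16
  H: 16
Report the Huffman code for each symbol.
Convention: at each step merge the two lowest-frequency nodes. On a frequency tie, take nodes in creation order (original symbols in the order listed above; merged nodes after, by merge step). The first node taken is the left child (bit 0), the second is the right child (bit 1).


Huffman tree construction:
Step 1: Merge I(8) + D(13) = 21
Step 2: Merge C(13) + A(16) = 29
Step 3: Merge H(16) + E(17) = 33
Step 4: Merge (I+D)(21) + (C+A)(29) = 50
Step 5: Merge (H+E)(33) + ((I+D)+(C+A))(50) = 83
Read each symbol's code off the tree from the root (left child = 0, right child = 1).

Codes:
  E: 01 (length 2)
  D: 101 (length 3)
  C: 110 (length 3)
  I: 100 (length 3)
  A: 111 (length 3)
  H: 00 (length 2)
Average code length: 216/83 = 2.6024 bits/symbol


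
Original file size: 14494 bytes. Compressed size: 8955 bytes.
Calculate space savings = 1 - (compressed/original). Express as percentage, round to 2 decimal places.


ratio = compressed/original = 8955/14494 = 0.617842
savings = 1 - ratio = 1 - 0.617842 = 0.382158
as a percentage: 0.382158 * 100 = 38.22%

Space savings = 1 - 8955/14494 = 38.22%


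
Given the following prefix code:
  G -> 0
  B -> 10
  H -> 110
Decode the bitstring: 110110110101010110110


Decoding step by step:
Bits 110 -> H
Bits 110 -> H
Bits 110 -> H
Bits 10 -> B
Bits 10 -> B
Bits 10 -> B
Bits 110 -> H
Bits 110 -> H


Decoded message: HHHBBBHH


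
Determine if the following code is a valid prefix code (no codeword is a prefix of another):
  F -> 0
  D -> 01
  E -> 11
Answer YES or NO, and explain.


Checking each pair (does one codeword prefix another?):
  F='0' vs D='01': prefix -- VIOLATION

NO -- this is NOT a valid prefix code. F (0) is a prefix of D (01).


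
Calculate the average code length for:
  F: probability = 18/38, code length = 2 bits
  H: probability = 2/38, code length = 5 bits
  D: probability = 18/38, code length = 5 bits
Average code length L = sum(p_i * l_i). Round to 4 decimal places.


Weighted contributions p_i * l_i:
  F: (18/38) * 2 = 36/38
  H: (2/38) * 5 = 10/38
  D: (18/38) * 5 = 90/38
Sum = (36 + 10 + 90)/38 = 136/38

L = 136/38 = 3.5789 bits/symbol


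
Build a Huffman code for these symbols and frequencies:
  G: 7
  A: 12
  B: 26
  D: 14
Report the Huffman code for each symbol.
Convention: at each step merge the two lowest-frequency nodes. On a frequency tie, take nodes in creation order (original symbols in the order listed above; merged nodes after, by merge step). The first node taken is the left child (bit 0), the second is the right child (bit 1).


Huffman tree construction:
Step 1: Merge G(7) + A(12) = 19
Step 2: Merge D(14) + (G+A)(19) = 33
Step 3: Merge B(26) + (D+(G+A))(33) = 59
Read each symbol's code off the tree from the root (left child = 0, right child = 1).

Codes:
  G: 110 (length 3)
  A: 111 (length 3)
  B: 0 (length 1)
  D: 10 (length 2)
Average code length: 111/59 = 1.8814 bits/symbol


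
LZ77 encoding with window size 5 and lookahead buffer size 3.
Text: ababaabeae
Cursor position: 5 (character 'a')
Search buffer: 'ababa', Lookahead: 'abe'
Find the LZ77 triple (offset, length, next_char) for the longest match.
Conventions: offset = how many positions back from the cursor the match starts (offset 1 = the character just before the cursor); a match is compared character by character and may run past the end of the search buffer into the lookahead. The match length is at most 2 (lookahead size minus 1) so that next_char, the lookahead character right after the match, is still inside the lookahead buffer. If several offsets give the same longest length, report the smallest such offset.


Try each offset into the search buffer:
  offset=1 (pos 4, char 'a'): match length 1
  offset=2 (pos 3, char 'b'): match length 0
  offset=3 (pos 2, char 'a'): match length 2
  offset=4 (pos 1, char 'b'): match length 0
  offset=5 (pos 0, char 'a'): match length 2
Longest match has length 2, found at offsets 3, 5; take the smallest, offset 3.
next_char = character at position 5 + 2 = 7 -> 'e'

Best match: offset=3, length=2 (matching 'ab' starting at position 2)
LZ77 triple: (3, 2, 'e')


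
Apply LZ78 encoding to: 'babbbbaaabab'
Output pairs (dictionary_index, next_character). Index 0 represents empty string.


LZ78 encoding steps:
Dictionary: {0: ''}
Step 1: w='' (idx 0), next='b' -> output (0, 'b'), add 'b' as idx 1
Step 2: w='' (idx 0), next='a' -> output (0, 'a'), add 'a' as idx 2
Step 3: w='b' (idx 1), next='b' -> output (1, 'b'), add 'bb' as idx 3
Step 4: w='bb' (idx 3), next='a' -> output (3, 'a'), add 'bba' as idx 4
Step 5: w='a' (idx 2), next='a' -> output (2, 'a'), add 'aa' as idx 5
Step 6: w='b' (idx 1), next='a' -> output (1, 'a'), add 'ba' as idx 6
Step 7: w='b' (idx 1), end of input -> output (1, '')


Encoded: [(0, 'b'), (0, 'a'), (1, 'b'), (3, 'a'), (2, 'a'), (1, 'a'), (1, '')]


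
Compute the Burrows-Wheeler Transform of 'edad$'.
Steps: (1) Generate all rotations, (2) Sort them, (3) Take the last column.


Rotations (sorted):
  0: $edad -> last char: d
  1: ad$ed -> last char: d
  2: d$eda -> last char: a
  3: dad$e -> last char: e
  4: edad$ -> last char: $


BWT = ddae$


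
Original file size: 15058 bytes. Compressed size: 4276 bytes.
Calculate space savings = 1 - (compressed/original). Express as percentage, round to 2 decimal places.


ratio = compressed/original = 4276/15058 = 0.283969
savings = 1 - ratio = 1 - 0.283969 = 0.716031
as a percentage: 0.716031 * 100 = 71.6%

Space savings = 1 - 4276/15058 = 71.6%


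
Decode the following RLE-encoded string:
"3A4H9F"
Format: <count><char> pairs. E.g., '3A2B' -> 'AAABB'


Expanding each <count><char> pair:
  3A -> 'AAA'
  4H -> 'HHHH'
  9F -> 'FFFFFFFFF'

Decoded = AAAHHHHFFFFFFFFF


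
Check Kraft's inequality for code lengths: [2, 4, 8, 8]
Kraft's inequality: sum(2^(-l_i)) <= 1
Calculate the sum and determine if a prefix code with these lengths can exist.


Sum = 2^(-2) + 2^(-4) + 2^(-8) + 2^(-8)
    = 0.25 + 0.0625 + 0.00390625 + 0.00390625
    = 82/256 = 0.3203125
Since 0.3203125 <= 1, Kraft's inequality IS satisfied.
A prefix code with these lengths CAN exist.

Kraft sum = 0.3203125. Satisfied.


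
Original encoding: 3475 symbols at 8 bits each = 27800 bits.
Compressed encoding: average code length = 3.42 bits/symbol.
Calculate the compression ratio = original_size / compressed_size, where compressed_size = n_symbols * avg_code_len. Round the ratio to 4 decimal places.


original_size = n_symbols * orig_bits = 3475 * 8 = 27800 bits
compressed_size = n_symbols * avg_code_len = 3475 * 3.42 = 11884.5 bits
ratio = original_size / compressed_size = 27800 / 11884.5 = 2.3392

Compression ratio = 2.3392


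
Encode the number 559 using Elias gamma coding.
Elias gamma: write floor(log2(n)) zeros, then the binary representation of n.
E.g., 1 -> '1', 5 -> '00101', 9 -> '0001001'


num_bits = floor(log2(559)) + 1 = 10
leading_zeros = num_bits - 1 = 9
binary(559) = 1000101111

Elias gamma(559) = '000000000' + '1000101111' = 0000000001000101111 (19 bits)


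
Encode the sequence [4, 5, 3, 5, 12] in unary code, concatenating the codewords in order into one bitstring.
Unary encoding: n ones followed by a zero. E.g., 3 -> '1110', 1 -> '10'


Encode each number as n ones followed by a terminating 0:
  4 -> 11110 (5 bits)
  5 -> 111110 (6 bits)
  3 -> 1110 (4 bits)
  5 -> 111110 (6 bits)
  12 -> 1111111111110 (13 bits)
Total length = 5 + 6 + 4 + 6 + 13 = 34 bits.

Unary([4, 5, 3, 5, 12]) = 1111011111011101111101111111111110 (34 bits)


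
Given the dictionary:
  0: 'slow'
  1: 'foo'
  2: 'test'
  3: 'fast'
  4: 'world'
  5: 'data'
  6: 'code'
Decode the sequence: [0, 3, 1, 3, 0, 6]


Look up each index in the dictionary:
  0 -> 'slow'
  3 -> 'fast'
  1 -> 'foo'
  3 -> 'fast'
  0 -> 'slow'
  6 -> 'code'

Decoded: "slow fast foo fast slow code"


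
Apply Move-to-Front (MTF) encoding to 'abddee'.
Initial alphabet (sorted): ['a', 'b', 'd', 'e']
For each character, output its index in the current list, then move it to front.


MTF encoding:
'a': index 0 in ['a', 'b', 'd', 'e'] -> ['a', 'b', 'd', 'e']
'b': index 1 in ['a', 'b', 'd', 'e'] -> ['b', 'a', 'd', 'e']
'd': index 2 in ['b', 'a', 'd', 'e'] -> ['d', 'b', 'a', 'e']
'd': index 0 in ['d', 'b', 'a', 'e'] -> ['d', 'b', 'a', 'e']
'e': index 3 in ['d', 'b', 'a', 'e'] -> ['e', 'd', 'b', 'a']
'e': index 0 in ['e', 'd', 'b', 'a'] -> ['e', 'd', 'b', 'a']


Output: [0, 1, 2, 0, 3, 0]


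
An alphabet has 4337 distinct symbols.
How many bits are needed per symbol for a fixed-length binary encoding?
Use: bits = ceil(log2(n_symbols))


log2(4337) = 12.0825
Bracket: 2^12 = 4096 < 4337 <= 2^13 = 8192
So ceil(log2(4337)) = 13

bits = ceil(log2(4337)) = ceil(12.0825) = 13 bits


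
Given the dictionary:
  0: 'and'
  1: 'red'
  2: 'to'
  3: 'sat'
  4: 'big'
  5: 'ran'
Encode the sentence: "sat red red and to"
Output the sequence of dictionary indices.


Look up each word in the dictionary:
  'sat' -> 3
  'red' -> 1
  'red' -> 1
  'and' -> 0
  'to' -> 2

Encoded: [3, 1, 1, 0, 2]


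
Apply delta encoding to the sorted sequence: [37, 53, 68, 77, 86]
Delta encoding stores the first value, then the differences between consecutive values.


First value: 37
Deltas:
  53 - 37 = 16
  68 - 53 = 15
  77 - 68 = 9
  86 - 77 = 9


Delta encoded: [37, 16, 15, 9, 9]


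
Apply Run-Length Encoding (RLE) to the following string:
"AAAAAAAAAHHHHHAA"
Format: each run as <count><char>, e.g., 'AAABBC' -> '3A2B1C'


Scanning runs left to right:
  i=0: run of 'A' x 9 -> '9A'
  i=9: run of 'H' x 5 -> '5H'
  i=14: run of 'A' x 2 -> '2A'

RLE = 9A5H2A


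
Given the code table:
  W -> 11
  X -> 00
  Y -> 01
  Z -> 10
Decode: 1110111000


Decoding:
11 -> W
10 -> Z
11 -> W
10 -> Z
00 -> X


Result: WZWZX


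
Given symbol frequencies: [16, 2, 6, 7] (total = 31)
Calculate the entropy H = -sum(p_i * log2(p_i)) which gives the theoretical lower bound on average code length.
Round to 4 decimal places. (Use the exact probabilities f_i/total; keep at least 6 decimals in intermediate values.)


Per-symbol terms -p_i * log2(p_i) with p_i = f_i/31:
  p = 16/31 = 0.516129: log2(p) = -0.954196, -p*log2(p) = 0.492488
  p = 2/31 = 0.064516: log2(p) = -3.954196, -p*log2(p) = 0.255109
  p = 6/31 = 0.193548: log2(p) = -2.369234, -p*log2(p) = 0.458561
  p = 7/31 = 0.225806: log2(p) = -2.146841, -p*log2(p) = 0.484771
H = 0.492488 + 0.255109 + 0.458561 + 0.484771 = 1.690929

H = 1.6909 bits/symbol


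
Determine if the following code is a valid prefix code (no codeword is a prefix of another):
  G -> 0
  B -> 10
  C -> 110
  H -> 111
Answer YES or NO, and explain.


Checking each pair (does one codeword prefix another?):
  G='0' vs B='10': no prefix
  G='0' vs C='110': no prefix
  G='0' vs H='111': no prefix
  B='10' vs G='0': no prefix
  B='10' vs C='110': no prefix
  B='10' vs H='111': no prefix
  C='110' vs G='0': no prefix
  C='110' vs B='10': no prefix
  C='110' vs H='111': no prefix
  H='111' vs G='0': no prefix
  H='111' vs B='10': no prefix
  H='111' vs C='110': no prefix
No violation found over all pairs.

YES -- this is a valid prefix code. No codeword is a prefix of any other codeword.


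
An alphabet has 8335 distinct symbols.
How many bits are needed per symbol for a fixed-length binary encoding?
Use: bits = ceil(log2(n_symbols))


log2(8335) = 13.025
Bracket: 2^13 = 8192 < 8335 <= 2^14 = 16384
So ceil(log2(8335)) = 14

bits = ceil(log2(8335)) = ceil(13.025) = 14 bits


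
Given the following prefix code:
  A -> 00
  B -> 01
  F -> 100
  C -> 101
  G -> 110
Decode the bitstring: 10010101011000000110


Decoding step by step:
Bits 100 -> F
Bits 101 -> C
Bits 01 -> B
Bits 01 -> B
Bits 100 -> F
Bits 00 -> A
Bits 00 -> A
Bits 110 -> G


Decoded message: FCBBFAAG


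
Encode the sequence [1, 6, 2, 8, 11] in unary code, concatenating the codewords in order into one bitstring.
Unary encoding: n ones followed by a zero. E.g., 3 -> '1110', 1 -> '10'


Encode each number as n ones followed by a terminating 0:
  1 -> 10 (2 bits)
  6 -> 1111110 (7 bits)
  2 -> 110 (3 bits)
  8 -> 111111110 (9 bits)
  11 -> 111111111110 (12 bits)
Total length = 2 + 7 + 3 + 9 + 12 = 33 bits.

Unary([1, 6, 2, 8, 11]) = 101111110110111111110111111111110 (33 bits)


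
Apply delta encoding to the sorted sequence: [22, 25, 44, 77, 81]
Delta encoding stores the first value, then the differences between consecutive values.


First value: 22
Deltas:
  25 - 22 = 3
  44 - 25 = 19
  77 - 44 = 33
  81 - 77 = 4


Delta encoded: [22, 3, 19, 33, 4]


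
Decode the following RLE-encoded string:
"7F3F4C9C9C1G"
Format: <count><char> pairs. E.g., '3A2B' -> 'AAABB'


Expanding each <count><char> pair:
  7F -> 'FFFFFFF'
  3F -> 'FFF'
  4C -> 'CCCC'
  9C -> 'CCCCCCCCC'
  9C -> 'CCCCCCCCC'
  1G -> 'G'

Decoded = FFFFFFFFFFCCCCCCCCCCCCCCCCCCCCCCG


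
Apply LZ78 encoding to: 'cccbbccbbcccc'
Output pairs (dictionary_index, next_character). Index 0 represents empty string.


LZ78 encoding steps:
Dictionary: {0: ''}
Step 1: w='' (idx 0), next='c' -> output (0, 'c'), add 'c' as idx 1
Step 2: w='c' (idx 1), next='c' -> output (1, 'c'), add 'cc' as idx 2
Step 3: w='' (idx 0), next='b' -> output (0, 'b'), add 'b' as idx 3
Step 4: w='b' (idx 3), next='c' -> output (3, 'c'), add 'bc' as idx 4
Step 5: w='c' (idx 1), next='b' -> output (1, 'b'), add 'cb' as idx 5
Step 6: w='bc' (idx 4), next='c' -> output (4, 'c'), add 'bcc' as idx 6
Step 7: w='cc' (idx 2), end of input -> output (2, '')


Encoded: [(0, 'c'), (1, 'c'), (0, 'b'), (3, 'c'), (1, 'b'), (4, 'c'), (2, '')]


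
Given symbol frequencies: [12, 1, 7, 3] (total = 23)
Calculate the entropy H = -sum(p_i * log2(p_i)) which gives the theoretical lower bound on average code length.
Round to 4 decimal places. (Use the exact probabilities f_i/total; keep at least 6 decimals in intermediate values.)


Per-symbol terms -p_i * log2(p_i) with p_i = f_i/23:
  p = 12/23 = 0.521739: log2(p) = -0.938599, -p*log2(p) = 0.489704
  p = 1/23 = 0.043478: log2(p) = -4.523562, -p*log2(p) = 0.196677
  p = 7/23 = 0.304348: log2(p) = -1.716207, -p*log2(p) = 0.522324
  p = 3/23 = 0.130435: log2(p) = -2.938599, -p*log2(p) = 0.383296
H = 0.489704 + 0.196677 + 0.522324 + 0.383296 = 1.592001

H = 1.592 bits/symbol


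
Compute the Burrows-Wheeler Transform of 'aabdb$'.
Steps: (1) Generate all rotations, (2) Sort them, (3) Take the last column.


Rotations (sorted):
  0: $aabdb -> last char: b
  1: aabdb$ -> last char: $
  2: abdb$a -> last char: a
  3: b$aabd -> last char: d
  4: bdb$aa -> last char: a
  5: db$aab -> last char: b


BWT = b$adab


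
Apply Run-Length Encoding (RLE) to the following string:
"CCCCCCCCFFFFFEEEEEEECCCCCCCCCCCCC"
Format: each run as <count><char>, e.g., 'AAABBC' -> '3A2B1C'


Scanning runs left to right:
  i=0: run of 'C' x 8 -> '8C'
  i=8: run of 'F' x 5 -> '5F'
  i=13: run of 'E' x 7 -> '7E'
  i=20: run of 'C' x 13 -> '13C'

RLE = 8C5F7E13C


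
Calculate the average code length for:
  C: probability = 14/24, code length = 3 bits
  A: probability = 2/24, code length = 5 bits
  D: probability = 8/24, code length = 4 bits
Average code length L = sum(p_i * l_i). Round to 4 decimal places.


Weighted contributions p_i * l_i:
  C: (14/24) * 3 = 42/24
  A: (2/24) * 5 = 10/24
  D: (8/24) * 4 = 32/24
Sum = (42 + 10 + 32)/24 = 84/24

L = 84/24 = 3.5000 bits/symbol


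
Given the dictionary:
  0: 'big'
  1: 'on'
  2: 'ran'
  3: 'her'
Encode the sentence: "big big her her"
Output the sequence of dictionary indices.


Look up each word in the dictionary:
  'big' -> 0
  'big' -> 0
  'her' -> 3
  'her' -> 3

Encoded: [0, 0, 3, 3]


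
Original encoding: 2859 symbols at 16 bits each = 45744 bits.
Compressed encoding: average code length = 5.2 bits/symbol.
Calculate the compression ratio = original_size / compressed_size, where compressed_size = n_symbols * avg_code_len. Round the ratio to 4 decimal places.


original_size = n_symbols * orig_bits = 2859 * 16 = 45744 bits
compressed_size = n_symbols * avg_code_len = 2859 * 5.2 = 14866.8 bits
ratio = original_size / compressed_size = 45744 / 14866.8 = 3.0769

Compression ratio = 3.0769


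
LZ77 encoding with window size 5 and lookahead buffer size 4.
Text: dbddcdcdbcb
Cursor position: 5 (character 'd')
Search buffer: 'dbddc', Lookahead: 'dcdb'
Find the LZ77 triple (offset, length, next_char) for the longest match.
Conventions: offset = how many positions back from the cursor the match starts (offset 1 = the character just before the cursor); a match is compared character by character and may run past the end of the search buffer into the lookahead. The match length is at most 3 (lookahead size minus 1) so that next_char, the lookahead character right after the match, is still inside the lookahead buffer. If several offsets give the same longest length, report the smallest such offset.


Try each offset into the search buffer:
  offset=1 (pos 4, char 'c'): match length 0
  offset=2 (pos 3, char 'd'): match length 3
  offset=3 (pos 2, char 'd'): match length 1
  offset=4 (pos 1, char 'b'): match length 0
  offset=5 (pos 0, char 'd'): match length 1
Longest match has length 3 at offset 2.
next_char = character at position 5 + 3 = 8 -> 'b'

Best match: offset=2, length=3 (matching 'dcd' starting at position 3)
LZ77 triple: (2, 3, 'b')


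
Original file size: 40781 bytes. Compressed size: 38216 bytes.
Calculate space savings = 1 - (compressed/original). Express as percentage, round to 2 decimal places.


ratio = compressed/original = 38216/40781 = 0.937103
savings = 1 - ratio = 1 - 0.937103 = 0.062897
as a percentage: 0.062897 * 100 = 6.29%

Space savings = 1 - 38216/40781 = 6.29%


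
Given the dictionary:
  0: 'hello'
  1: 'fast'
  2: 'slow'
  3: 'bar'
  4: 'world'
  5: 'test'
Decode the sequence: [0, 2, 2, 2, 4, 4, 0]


Look up each index in the dictionary:
  0 -> 'hello'
  2 -> 'slow'
  2 -> 'slow'
  2 -> 'slow'
  4 -> 'world'
  4 -> 'world'
  0 -> 'hello'

Decoded: "hello slow slow slow world world hello"
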